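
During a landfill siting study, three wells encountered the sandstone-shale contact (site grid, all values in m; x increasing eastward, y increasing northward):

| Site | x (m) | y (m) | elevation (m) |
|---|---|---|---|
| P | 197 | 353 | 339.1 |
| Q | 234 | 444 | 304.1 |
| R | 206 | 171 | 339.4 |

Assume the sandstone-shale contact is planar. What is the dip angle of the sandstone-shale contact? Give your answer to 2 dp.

40.06°

Let the plane be z = a·x + b·y + c.
Q−P: 37a + 91b = −35;  R−P: 9a − 182b = 0.3.
Solving gives a = −0.83976, b = −0.04317.
Gradient magnitude |∇z| = √(a² + b²) = √(0.70520 + 0.00186) = 0.84087.
True dip = arctan(0.84087) = 40.06°, dipping toward E (azimuth ≈ 087°).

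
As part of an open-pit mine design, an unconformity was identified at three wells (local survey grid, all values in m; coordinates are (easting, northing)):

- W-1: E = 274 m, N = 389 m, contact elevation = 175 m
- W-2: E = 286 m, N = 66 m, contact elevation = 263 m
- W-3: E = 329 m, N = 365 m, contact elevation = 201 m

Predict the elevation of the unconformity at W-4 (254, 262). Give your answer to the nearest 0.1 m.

200.7 m

Two edge vectors: W-1→W-2 = (12, -323, 88), W-1→W-3 = (55, -24, 26).
Normal n = (W-1→W-2) × (W-1→W-3) = (-6286, 4528, 17477).
So ∂z/∂E = −n_x/n_z = 0.35967 and ∂z/∂N = −n_y/n_z = −0.25908.
Intercept c from W-1: 175 − 98.55 + 100.78 = 177.23.
At (254, 262): z = 91.4 − 67.9 + 177.23 = 200.7 m.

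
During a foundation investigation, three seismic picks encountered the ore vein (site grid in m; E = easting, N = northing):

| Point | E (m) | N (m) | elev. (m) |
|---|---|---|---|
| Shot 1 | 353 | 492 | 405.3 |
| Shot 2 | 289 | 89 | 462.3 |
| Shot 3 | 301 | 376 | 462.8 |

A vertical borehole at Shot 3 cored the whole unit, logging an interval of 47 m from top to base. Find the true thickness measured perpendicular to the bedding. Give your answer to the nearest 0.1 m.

29.7 m

Let the plane be z = a·E + b·N + c.
Shot 2−Shot 1: −64a − 403b = 57;  Shot 3−Shot 1: −52a − 116b = 57.5.
Solving gives a = −1.22380, b = 0.05291.
|∇z| = √(a²+b²) = 1.22495, so dip δ = arctan(1.22495) = 50.77°.
True thickness = vertical thickness × cos δ = 47 × cos 50.77° = 29.7 m.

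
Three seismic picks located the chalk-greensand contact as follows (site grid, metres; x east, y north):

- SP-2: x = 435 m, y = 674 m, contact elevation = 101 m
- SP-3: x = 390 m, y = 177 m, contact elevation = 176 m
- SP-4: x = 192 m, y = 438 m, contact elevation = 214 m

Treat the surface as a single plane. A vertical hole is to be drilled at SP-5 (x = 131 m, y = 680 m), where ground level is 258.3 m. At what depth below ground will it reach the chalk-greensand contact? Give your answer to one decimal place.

51.9 m

Two edge vectors: SP-2→SP-3 = (-45, -497, 75), SP-2→SP-4 = (-243, -236, 113).
Normal n = (SP-2→SP-3) × (SP-2→SP-4) = (-38461, -13140, -110151).
So ∂z/∂x = −n_x/n_z = −0.34917 and ∂z/∂y = −n_y/n_z = −0.11929.
Intercept c from SP-2: 101 + 151.89 + 80.40 = 333.29.
At (131, 680): z_contact = −45.74 − 81.12 + 333.29 = 206.43 m.
Depth below ground = 258.3 − 206.43 = 51.9 m.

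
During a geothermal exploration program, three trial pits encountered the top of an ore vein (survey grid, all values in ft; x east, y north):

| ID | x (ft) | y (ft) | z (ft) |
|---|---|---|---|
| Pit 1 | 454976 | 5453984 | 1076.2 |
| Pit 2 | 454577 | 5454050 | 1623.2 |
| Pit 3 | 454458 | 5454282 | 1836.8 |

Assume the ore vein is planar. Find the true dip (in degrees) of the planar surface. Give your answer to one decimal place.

Two edge vectors: Pit 1→Pit 2 = (-399, 66, 547), Pit 1→Pit 3 = (-518, 298, 760.6).
Normal n = (Pit 1→Pit 2) × (Pit 1→Pit 3) = (-112806.4, 20133.4, -84714).
So ∂z/∂x = −n_x/n_z = −1.33161 and ∂z/∂y = −n_y/n_z = 0.23766.
Gradient magnitude |∇z| = √(a² + b²) = √(1.77320 + 0.05648) = 1.35266.
True dip = arctan(1.35266) = 53.5°, dipping toward E (azimuth ≈ 100°).

53.5°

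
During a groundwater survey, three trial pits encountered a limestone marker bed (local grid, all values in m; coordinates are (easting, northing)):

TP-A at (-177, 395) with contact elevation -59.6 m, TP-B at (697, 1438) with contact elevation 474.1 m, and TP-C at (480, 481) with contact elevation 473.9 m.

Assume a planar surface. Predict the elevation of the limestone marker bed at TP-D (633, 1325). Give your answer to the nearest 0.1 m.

Let the plane be z = a·E + b·N + c.
TP-B−TP-A: 874a + 1043b = 533.7;  TP-C−TP-A: 657a + 86b = 533.5.
Solving gives a = 0.836835, b = −0.189544.
Then c = -59.6 − a·-177 − b·395 = 163.39.
At (633, 1325): z = 529.7 − 251.1 + 163.39 = 442.0 m.

442.0 m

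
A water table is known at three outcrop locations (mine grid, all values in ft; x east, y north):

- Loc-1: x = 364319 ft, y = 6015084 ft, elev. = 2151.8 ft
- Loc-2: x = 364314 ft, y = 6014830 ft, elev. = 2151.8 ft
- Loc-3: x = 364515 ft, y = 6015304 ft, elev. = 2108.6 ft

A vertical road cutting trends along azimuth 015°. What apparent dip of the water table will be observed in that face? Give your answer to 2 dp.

Let the plane be z = a·x + b·y + c.
Loc-2−Loc-1: −5a − 254b = 0;  Loc-3−Loc-1: 196a + 220b = −43.2.
Solving gives a = −0.22539, b = 0.00444.
Unit vector along 015° is (sin 15°, cos 15°) = (0.2588, 0.9659).
Slope in that direction = a·(0.2588) + b·(0.9659) = −0.05405.
Apparent dip = arctan|0.05405| = 3.09° (true dip is 12.7°, so apparent ≤ true as expected).

3.09°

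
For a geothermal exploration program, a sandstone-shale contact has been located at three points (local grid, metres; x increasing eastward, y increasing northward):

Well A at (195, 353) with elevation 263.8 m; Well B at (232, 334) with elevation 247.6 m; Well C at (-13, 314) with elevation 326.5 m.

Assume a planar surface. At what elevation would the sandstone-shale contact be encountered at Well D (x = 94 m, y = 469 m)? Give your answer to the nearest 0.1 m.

320.5 m

Two edge vectors: Well A→Well B = (37, -19, -16.2), Well A→Well C = (-208, -39, 62.7).
Normal n = (Well A→Well B) × (Well A→Well C) = (-1823.1, 1049.7, -5395).
So ∂z/∂x = −n_x/n_z = −0.33792 and ∂z/∂y = −n_y/n_z = 0.19457.
Intercept c from Well A: 263.8 + 65.90 − 68.68 = 261.01.
At (94, 469): z = −31.8 + 91.3 + 261.01 = 320.5 m.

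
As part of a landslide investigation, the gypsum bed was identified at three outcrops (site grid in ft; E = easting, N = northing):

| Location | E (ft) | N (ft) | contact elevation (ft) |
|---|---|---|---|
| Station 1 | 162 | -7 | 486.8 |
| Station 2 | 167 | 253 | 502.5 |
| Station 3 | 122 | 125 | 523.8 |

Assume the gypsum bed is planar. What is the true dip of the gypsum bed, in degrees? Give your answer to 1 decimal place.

34.5°

Let the plane be z = a·E + b·N + c.
Station 2−Station 1: 5a + 260b = 15.7;  Station 3−Station 1: −40a + 132b = 37.
Solving gives a = −0.68242, b = 0.07351.
Gradient magnitude |∇z| = √(a² + b²) = √(0.46570 + 0.00540) = 0.68637.
True dip = arctan(0.68637) = 34.5°, dipping toward E (azimuth ≈ 096°).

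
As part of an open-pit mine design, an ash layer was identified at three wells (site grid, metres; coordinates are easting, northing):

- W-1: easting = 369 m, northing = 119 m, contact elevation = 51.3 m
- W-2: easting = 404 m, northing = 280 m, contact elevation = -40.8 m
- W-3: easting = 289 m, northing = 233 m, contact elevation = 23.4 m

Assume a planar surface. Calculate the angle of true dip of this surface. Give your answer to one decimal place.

31.4°

Let the plane be z = a·easting + b·northing + c.
W-2−W-1: 35a + 161b = −92.1;  W-3−W-1: −80a + 114b = −27.9.
Solving gives a = −0.35611, b = −0.49464.
Gradient magnitude |∇z| = √(a² + b²) = √(0.12681 + 0.24466) = 0.60949.
True dip = arctan(0.60949) = 31.4°, dipping toward NE (azimuth ≈ 036°).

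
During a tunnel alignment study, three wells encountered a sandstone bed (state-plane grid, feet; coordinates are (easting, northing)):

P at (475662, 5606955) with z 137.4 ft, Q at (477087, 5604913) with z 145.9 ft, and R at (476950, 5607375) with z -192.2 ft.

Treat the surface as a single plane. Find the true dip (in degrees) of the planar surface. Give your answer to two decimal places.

Let the plane be z = a·E + b·N + c.
Q−P: 1425a − 2042b = 8.5;  R−P: 1288a + 420b = −329.6.
Solving gives a = −0.20736, b = −0.14887.
Gradient magnitude |∇z| = √(a² + b²) = √(0.04300 + 0.02216) = 0.25526.
True dip = arctan(0.25526) = 14.32°, dipping toward NE (azimuth ≈ 054°).

14.32°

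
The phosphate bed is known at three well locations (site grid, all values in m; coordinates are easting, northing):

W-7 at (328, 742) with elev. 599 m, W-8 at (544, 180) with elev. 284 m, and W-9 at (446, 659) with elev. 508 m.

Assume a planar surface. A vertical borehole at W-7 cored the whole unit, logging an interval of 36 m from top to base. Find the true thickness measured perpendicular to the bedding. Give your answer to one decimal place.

30.4 m

Two edge vectors: W-7→W-8 = (216, -562, -315), W-7→W-9 = (118, -83, -91).
Normal n = (W-7→W-8) × (W-7→W-9) = (24997, -17514, 48388).
So ∂z/∂easting = −n_x/n_z = −0.51660 and ∂z/∂northing = −n_y/n_z = 0.36195.
|∇z| = √(a²+b²) = 0.63078, so dip δ = arctan(0.63078) = 32.24°.
True thickness = vertical thickness × cos δ = 36 × cos 32.24° = 30.4 m.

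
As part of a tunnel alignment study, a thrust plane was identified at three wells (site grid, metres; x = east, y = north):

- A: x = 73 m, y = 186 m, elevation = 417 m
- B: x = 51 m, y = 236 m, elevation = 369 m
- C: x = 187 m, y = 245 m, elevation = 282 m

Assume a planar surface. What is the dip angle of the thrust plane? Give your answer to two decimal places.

53.06°

Let the plane be z = a·x + b·y + c.
B−A: −22a + 50b = −48;  C−A: 114a + 59b = −135.
Solving gives a = −0.55987, b = −1.20634.
Gradient magnitude |∇z| = √(a² + b²) = √(0.31346 + 1.45527) = 1.32993.
True dip = arctan(1.32993) = 53.06°, dipping toward NNE (azimuth ≈ 025°).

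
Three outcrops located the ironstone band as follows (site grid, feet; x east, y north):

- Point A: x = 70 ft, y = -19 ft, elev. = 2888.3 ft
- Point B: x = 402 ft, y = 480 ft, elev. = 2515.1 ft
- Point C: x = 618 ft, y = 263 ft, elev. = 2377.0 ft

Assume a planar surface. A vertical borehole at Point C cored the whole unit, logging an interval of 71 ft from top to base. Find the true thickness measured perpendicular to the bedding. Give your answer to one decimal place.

53.9 ft

Let the plane be z = a·x + b·y + c.
Point B−Point A: 332a + 499b = −373.2;  Point C−Point A: 548a + 282b = −511.3.
Solving gives a = −0.83355, b = −0.19331.
|∇z| = √(a²+b²) = 0.85567, so dip δ = arctan(0.85567) = 40.55°.
True thickness = vertical thickness × cos δ = 71 × cos 40.55° = 53.9 ft.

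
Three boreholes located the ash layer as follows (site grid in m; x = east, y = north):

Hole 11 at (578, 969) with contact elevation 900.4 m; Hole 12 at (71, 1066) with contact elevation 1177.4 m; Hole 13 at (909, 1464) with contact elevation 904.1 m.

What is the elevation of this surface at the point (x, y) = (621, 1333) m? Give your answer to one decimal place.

999.9 m

Let the plane be z = a·x + b·y + c.
Hole 12−Hole 11: −507a + 97b = 277;  Hole 13−Hole 11: 331a + 495b = 3.7.
Solving gives a = −0.483114, b = 0.330527.
Then c = 900.4 − a·578 − b·969 = 859.36.
At (621, 1333): z = −300.0 + 440.6 + 859.36 = 999.9 m.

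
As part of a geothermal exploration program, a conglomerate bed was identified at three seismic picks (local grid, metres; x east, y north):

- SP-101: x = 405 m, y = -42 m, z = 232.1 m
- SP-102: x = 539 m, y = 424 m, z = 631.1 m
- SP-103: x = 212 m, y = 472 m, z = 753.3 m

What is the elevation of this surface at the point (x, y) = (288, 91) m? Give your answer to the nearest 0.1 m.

382.9 m

Let the plane be z = a·x + b·y + c.
SP-102−SP-101: 134a + 466b = 399;  SP-103−SP-101: −193a + 514b = 521.2.
Solving gives a = −0.23797, b = 0.92465.
Then c = 232.1 − a·405 − b·-42 = 367.31.
At (288, 91): z = −68.5 + 84.1 + 367.31 = 382.9 m.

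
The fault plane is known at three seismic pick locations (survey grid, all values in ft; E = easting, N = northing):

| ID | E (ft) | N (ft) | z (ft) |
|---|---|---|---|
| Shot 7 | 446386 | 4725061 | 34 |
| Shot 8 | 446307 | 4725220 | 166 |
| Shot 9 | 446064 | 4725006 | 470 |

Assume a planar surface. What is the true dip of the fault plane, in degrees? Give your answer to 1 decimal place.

54.2°

Two edge vectors: Shot 7→Shot 8 = (-79, 159, 132), Shot 7→Shot 9 = (-322, -55, 436).
Normal n = (Shot 7→Shot 8) × (Shot 7→Shot 9) = (76584, -8060, 55543).
So ∂z/∂E = −n_x/n_z = −1.37882 and ∂z/∂N = −n_y/n_z = 0.14511.
Gradient magnitude |∇z| = √(a² + b²) = √(1.90115 + 0.02106) = 1.38644.
True dip = arctan(1.38644) = 54.2°, dipping toward E (azimuth ≈ 096°).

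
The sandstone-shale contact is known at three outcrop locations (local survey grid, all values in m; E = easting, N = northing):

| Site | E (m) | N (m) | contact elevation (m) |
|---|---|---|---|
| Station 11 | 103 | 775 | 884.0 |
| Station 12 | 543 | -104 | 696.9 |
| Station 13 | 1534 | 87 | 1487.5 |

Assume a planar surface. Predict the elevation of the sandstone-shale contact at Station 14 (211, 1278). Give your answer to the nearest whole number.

1239 m

Two edge vectors: Station 11→Station 12 = (440, -879, -187.1), Station 11→Station 13 = (1431, -688, 603.5).
Normal n = (Station 11→Station 12) × (Station 11→Station 13) = (-659201.3, -533280.1, 955129).
So ∂z/∂E = −n_x/n_z = 0.69017 and ∂z/∂N = −n_y/n_z = 0.55833.
Intercept c from Station 11: 884 − 71.09 − 432.71 = 380.20.
At (211, 1278): z = 145.6 + 713.5 + 380.20 = 1239.4 m.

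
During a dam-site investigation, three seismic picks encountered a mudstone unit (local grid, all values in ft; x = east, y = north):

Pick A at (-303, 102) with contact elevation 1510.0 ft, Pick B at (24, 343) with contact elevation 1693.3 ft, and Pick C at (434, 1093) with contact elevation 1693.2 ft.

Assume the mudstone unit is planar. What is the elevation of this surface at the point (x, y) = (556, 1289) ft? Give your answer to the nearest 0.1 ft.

1707.1 ft

Two edge vectors: Pick A→Pick B = (327, 241, 183.3), Pick A→Pick C = (737, 991, 183.2).
Normal n = (Pick A→Pick B) × (Pick A→Pick C) = (-137499.1, 75185.7, 146440).
So ∂z/∂x = −n_x/n_z = 0.938945 and ∂z/∂y = −n_y/n_z = −0.513423.
Intercept c from Pick A: 1510 + 284.50 + 52.37 = 1846.87.
At (556, 1289): z = 522.1 − 661.8 + 1846.87 = 1707.1 ft.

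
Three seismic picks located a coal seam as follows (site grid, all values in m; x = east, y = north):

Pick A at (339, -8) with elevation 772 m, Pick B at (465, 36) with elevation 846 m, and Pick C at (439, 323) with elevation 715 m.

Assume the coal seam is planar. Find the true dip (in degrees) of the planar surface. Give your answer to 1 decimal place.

39.4°

Two edge vectors: Pick A→Pick B = (126, 44, 74), Pick A→Pick C = (100, 331, -57).
Normal n = (Pick A→Pick B) × (Pick A→Pick C) = (-27002, 14582, 37306).
So ∂z/∂x = −n_x/n_z = 0.72380 and ∂z/∂y = −n_y/n_z = −0.39088.
Gradient magnitude |∇z| = √(a² + b²) = √(0.52388 + 0.15278) = 0.82260.
True dip = arctan(0.82260) = 39.4°, dipping toward WNW (azimuth ≈ 298°).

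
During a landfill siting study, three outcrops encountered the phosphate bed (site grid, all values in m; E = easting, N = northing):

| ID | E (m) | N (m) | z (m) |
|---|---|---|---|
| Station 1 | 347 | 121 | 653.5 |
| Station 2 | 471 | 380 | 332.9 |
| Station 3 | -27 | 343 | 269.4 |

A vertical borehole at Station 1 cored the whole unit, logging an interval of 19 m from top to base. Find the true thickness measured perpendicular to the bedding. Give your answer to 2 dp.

Let the plane be z = a·E + b·N + c.
Station 2−Station 1: 124a + 259b = −320.6;  Station 3−Station 1: −374a + 222b = −384.1.
Solving gives a = 0.22757, b = −1.34679.
|∇z| = √(a²+b²) = 1.36588, so dip δ = arctan(1.36588) = 53.79°.
True thickness = vertical thickness × cos δ = 19 × cos 53.79° = 11.22 m.

11.22 m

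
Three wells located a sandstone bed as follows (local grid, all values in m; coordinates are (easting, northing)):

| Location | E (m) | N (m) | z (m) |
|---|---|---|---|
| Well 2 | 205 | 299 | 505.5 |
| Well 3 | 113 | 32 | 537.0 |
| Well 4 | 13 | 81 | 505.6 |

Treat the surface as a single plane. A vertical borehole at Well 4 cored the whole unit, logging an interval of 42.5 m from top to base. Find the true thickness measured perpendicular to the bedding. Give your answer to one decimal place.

Let the plane be z = a·E + b·N + c.
Well 3−Well 2: −92a − 267b = 31.5;  Well 4−Well 2: −192a − 218b = 0.1.
Solving gives a = 0.21918, b = −0.19350.
|∇z| = √(a²+b²) = 0.29238, so dip δ = arctan(0.29238) = 16.30°.
True thickness = vertical thickness × cos δ = 42.5 × cos 16.30° = 40.8 m.

40.8 m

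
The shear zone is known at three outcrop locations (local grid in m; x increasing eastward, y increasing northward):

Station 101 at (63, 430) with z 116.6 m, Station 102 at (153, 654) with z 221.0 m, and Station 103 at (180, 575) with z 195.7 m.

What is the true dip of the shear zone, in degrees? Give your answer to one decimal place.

Two edge vectors: Station 101→Station 102 = (90, 224, 104.4), Station 101→Station 103 = (117, 145, 79.1).
Normal n = (Station 101→Station 102) × (Station 101→Station 103) = (2580.4, 5095.8, -13158).
So ∂z/∂x = −n_x/n_z = 0.19611 and ∂z/∂y = −n_y/n_z = 0.38728.
Gradient magnitude |∇z| = √(a² + b²) = √(0.03846 + 0.14998) = 0.43410.
True dip = arctan(0.43410) = 23.5°, dipping toward SSW (azimuth ≈ 207°).

23.5°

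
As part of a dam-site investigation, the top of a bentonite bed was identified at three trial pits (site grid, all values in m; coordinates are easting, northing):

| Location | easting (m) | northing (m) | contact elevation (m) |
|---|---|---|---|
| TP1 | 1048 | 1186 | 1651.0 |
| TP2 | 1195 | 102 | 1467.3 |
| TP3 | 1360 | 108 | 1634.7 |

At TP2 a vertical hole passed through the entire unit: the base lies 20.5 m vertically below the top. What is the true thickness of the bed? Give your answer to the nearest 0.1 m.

14.1 m

Let the plane be z = a·easting + b·northing + c.
TP2−TP1: 147a − 1084b = −183.7;  TP3−TP1: 312a − 1078b = −16.3.
Solving gives a = 1.00343, b = 0.30554.
|∇z| = √(a²+b²) = 1.04892, so dip δ = arctan(1.04892) = 46.37°.
True thickness = vertical thickness × cos δ = 20.5 × cos 46.37° = 14.1 m.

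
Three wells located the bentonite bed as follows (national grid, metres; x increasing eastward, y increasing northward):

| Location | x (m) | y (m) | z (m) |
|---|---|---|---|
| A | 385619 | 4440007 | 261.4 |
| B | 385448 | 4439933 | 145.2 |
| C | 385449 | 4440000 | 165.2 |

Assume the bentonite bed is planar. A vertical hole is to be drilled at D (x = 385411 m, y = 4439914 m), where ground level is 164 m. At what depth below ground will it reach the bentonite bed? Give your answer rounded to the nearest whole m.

45 m

Two edge vectors: A→B = (-171, -74, -116.2), A→C = (-170, -7, -96.2).
Normal n = (A→B) × (A→C) = (6305.4, 3303.8, -11383).
So ∂z/∂x = −n_x/n_z = 0.55393130 and ∂z/∂y = −n_y/n_z = 0.29023983.
Intercept c from A: 261.4 − 213606.43 − 1288666.88 = −1502011.92.
At (385411, 4439914): z_contact = 213491.2 + 1288639.9 − 1502011.92 = 119.2 m.
Depth below ground = 164 − 119.2 = 45 m.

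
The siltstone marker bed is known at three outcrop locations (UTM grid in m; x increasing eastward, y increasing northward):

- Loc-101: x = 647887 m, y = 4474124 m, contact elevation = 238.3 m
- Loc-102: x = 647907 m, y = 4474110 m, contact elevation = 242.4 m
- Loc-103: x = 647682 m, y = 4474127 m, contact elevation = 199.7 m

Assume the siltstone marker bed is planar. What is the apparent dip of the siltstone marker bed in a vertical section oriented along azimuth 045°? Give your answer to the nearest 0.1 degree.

Two edge vectors: Loc-101→Loc-102 = (20, -14, 4.1), Loc-101→Loc-103 = (-205, 3, -38.6).
Normal n = (Loc-101→Loc-102) × (Loc-101→Loc-103) = (528.1, -68.5, -2810).
So ∂z/∂x = −n_x/n_z = 0.18794 and ∂z/∂y = −n_y/n_z = −0.02438.
Unit vector along 045° is (sin 45°, cos 45°) = (0.7071, 0.7071).
Slope in that direction = a·(0.7071) + b·(0.7071) = 0.11565.
Apparent dip = arctan|0.11565| = 6.6° (true dip is 10.7°, so apparent ≤ true as expected).

6.6°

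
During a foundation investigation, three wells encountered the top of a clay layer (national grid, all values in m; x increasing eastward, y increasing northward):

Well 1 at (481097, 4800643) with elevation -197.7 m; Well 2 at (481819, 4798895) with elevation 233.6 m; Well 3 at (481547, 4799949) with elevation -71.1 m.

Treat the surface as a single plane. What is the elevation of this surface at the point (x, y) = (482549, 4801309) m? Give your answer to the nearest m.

Two edge vectors: Well 1→Well 2 = (722, -1748, 431.3), Well 1→Well 3 = (450, -694, 126.6).
Normal n = (Well 1→Well 2) × (Well 1→Well 3) = (78025.4, 102679.8, 285532).
So ∂z/∂x = −n_x/n_z = −0.27326324 and ∂z/∂y = −n_y/n_z = −0.35960873.
Intercept c from Well 1: -197.7 + 131466.13 + 1726353.13 = 1857621.56.
At (482549, 4801309): z = −131862.9 − 1726592.6 + 1857621.56 = -834.0 m.

-834 m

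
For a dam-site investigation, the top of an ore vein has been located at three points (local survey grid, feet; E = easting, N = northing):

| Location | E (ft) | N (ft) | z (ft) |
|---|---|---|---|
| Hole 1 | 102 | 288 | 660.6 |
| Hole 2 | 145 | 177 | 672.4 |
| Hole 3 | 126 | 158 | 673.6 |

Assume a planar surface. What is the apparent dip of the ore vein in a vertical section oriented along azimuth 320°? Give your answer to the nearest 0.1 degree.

5.3°

Let the plane be z = a·E + b·N + c.
Hole 2−Hole 1: 43a − 111b = 11.8;  Hole 3−Hole 1: 24a − 130b = 13.
Solving gives a = 0.03110, b = −0.09426.
Unit vector along 320° is (sin 320°, cos 320°) = (-0.6428, 0.7660).
Slope in that direction = a·(-0.6428) + b·(0.7660) = −0.09220.
Apparent dip = arctan|0.09220| = 5.3° (true dip is 5.7°, so apparent ≤ true as expected).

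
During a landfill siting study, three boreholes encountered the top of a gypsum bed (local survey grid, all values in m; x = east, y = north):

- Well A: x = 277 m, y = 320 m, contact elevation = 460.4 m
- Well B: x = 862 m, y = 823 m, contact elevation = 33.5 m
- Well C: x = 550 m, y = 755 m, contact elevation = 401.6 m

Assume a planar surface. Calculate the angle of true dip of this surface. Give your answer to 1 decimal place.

Two edge vectors: Well A→Well B = (585, 503, -426.9), Well A→Well C = (273, 435, -58.8).
Normal n = (Well A→Well B) × (Well A→Well C) = (156125.1, -82145.7, 117156).
So ∂z/∂x = −n_x/n_z = −1.33263 and ∂z/∂y = −n_y/n_z = 0.70117.
Gradient magnitude |∇z| = √(a² + b²) = √(1.77589 + 0.49163) = 1.50583.
True dip = arctan(1.50583) = 56.4°, dipping toward ESE (azimuth ≈ 118°).

56.4°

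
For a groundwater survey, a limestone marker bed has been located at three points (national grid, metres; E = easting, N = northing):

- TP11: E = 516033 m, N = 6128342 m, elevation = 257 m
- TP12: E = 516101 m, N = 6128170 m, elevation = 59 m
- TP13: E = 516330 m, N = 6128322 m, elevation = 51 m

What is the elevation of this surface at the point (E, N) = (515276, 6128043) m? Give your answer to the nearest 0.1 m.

Two edge vectors: TP11→TP12 = (68, -172, -198), TP11→TP13 = (297, -20, -206).
Normal n = (TP11→TP12) × (TP11→TP13) = (31472, -44798, 49724).
So ∂z/∂E = −n_x/n_z = −0.632933795 and ∂z/∂N = −n_y/n_z = 0.900933151.
Intercept c from TP11: 257 + 326614.72 − 5521226.47 = −5194354.74.
At (515276, 6128043): z = −326135.6 + 5520957.1 − 5194354.74 = 466.8 m.

466.8 m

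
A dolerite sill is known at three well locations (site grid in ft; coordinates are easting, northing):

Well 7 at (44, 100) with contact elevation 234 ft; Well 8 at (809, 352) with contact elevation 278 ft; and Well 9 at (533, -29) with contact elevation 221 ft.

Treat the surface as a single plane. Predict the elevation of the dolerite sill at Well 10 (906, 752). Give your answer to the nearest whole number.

336 ft

Two edge vectors: Well 7→Well 8 = (765, 252, 44), Well 7→Well 9 = (489, -129, -13).
Normal n = (Well 7→Well 8) × (Well 7→Well 9) = (2400, 31461, -221913).
So ∂z/∂easting = −n_x/n_z = 0.01082 and ∂z/∂northing = −n_y/n_z = 0.14177.
Intercept c from Well 7: 234 − 0.48 − 14.18 = 219.35.
At (906, 752): z = 9.8 + 106.6 + 219.35 = 335.8 ft.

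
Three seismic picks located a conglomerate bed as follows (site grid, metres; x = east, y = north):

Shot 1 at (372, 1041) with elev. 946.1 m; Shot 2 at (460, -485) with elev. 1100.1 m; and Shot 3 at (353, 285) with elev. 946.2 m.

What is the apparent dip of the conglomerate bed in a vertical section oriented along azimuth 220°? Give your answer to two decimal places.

37.19°

Let the plane be z = a·x + b·y + c.
Shot 2−Shot 1: 88a − 1526b = 154;  Shot 3−Shot 1: −19a − 756b = 0.1.
Solving gives a = 1.21722, b = −0.03072.
Unit vector along 220° is (sin 220°, cos 220°) = (-0.6428, -0.7660).
Slope in that direction = a·(-0.6428) + b·(-0.7660) = −0.75888.
Apparent dip = arctan|0.75888| = 37.19° (true dip is 50.6°, so apparent ≤ true as expected).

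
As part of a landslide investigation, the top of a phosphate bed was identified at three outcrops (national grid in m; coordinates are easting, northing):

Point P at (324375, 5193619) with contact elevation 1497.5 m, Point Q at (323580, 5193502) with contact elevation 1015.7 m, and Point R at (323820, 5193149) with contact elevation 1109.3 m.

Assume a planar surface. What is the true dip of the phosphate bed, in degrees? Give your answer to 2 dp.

31.02°

Two edge vectors: Point P→Point Q = (-795, -117, -481.8), Point P→Point R = (-555, -470, -388.2).
Normal n = (Point P→Point Q) × (Point P→Point R) = (-181026.6, -41220, 308715).
So ∂z/∂easting = −n_x/n_z = 0.58639 and ∂z/∂northing = −n_y/n_z = 0.13352.
Gradient magnitude |∇z| = √(a² + b²) = √(0.34385 + 0.01783) = 0.60140.
True dip = arctan(0.60140) = 31.02°, dipping toward WSW (azimuth ≈ 257°).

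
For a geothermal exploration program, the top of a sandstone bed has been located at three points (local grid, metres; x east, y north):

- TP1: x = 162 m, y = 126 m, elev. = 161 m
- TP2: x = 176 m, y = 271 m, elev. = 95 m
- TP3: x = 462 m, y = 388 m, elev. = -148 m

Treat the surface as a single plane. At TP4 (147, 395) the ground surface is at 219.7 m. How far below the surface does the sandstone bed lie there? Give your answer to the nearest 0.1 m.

Two edge vectors: TP1→TP2 = (14, 145, -66), TP1→TP3 = (300, 262, -309).
Normal n = (TP1→TP2) × (TP1→TP3) = (-27513, -15474, -39832).
So ∂z/∂x = −n_x/n_z = −0.69073 and ∂z/∂y = −n_y/n_z = −0.38848.
Intercept c from TP1: 161 + 111.90 + 48.95 = 321.85.
At (147, 395): z_contact = −101.54 − 153.45 + 321.85 = 66.86 m.
Depth below ground = 219.7 − 66.86 = 152.8 m.

152.8 m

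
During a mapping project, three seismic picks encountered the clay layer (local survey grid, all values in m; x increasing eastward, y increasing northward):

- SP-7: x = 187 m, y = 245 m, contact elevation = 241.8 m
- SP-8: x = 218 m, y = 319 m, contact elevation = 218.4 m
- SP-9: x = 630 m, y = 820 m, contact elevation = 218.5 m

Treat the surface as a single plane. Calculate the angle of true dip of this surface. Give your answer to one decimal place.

45.4°

Two edge vectors: SP-7→SP-8 = (31, 74, -23.4), SP-7→SP-9 = (443, 575, -23.3).
Normal n = (SP-7→SP-8) × (SP-7→SP-9) = (11730.8, -9643.9, -14957).
So ∂z/∂x = −n_x/n_z = 0.78430 and ∂z/∂y = −n_y/n_z = −0.64478.
Gradient magnitude |∇z| = √(a² + b²) = √(0.61513 + 0.41573) = 1.01531.
True dip = arctan(1.01531) = 45.4°, dipping toward NW (azimuth ≈ 309°).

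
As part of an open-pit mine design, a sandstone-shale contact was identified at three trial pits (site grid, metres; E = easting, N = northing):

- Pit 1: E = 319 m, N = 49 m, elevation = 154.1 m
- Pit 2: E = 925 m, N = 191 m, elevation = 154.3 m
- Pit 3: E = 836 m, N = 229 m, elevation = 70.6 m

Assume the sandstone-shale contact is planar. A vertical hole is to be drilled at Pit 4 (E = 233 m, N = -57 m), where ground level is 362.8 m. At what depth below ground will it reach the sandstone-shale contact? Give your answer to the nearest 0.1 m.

86.7 m

Two edge vectors: Pit 1→Pit 2 = (606, 142, 0.2), Pit 1→Pit 3 = (517, 180, -83.5).
Normal n = (Pit 1→Pit 2) × (Pit 1→Pit 3) = (-11893, 50704.4, 35666).
So ∂z/∂E = −n_x/n_z = 0.33345 and ∂z/∂N = −n_y/n_z = −1.42165.
Intercept c from Pit 1: 154.1 − 106.37 + 69.66 = 117.39.
At (233, -57): z_contact = 77.69 + 81.03 + 117.39 = 276.12 m.
Depth below ground = 362.8 − 276.12 = 86.7 m.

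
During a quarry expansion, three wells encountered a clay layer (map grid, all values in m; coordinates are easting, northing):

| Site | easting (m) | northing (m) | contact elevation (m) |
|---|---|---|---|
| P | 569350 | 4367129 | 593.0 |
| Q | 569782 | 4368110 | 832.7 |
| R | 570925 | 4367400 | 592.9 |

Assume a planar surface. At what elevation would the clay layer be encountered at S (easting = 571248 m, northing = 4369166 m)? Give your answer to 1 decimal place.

Two edge vectors: P→Q = (432, 981, 239.7), P→R = (1575, 271, -0.1).
Normal n = (P→Q) × (P→R) = (-65056.8, 377570.7, -1428003).
So ∂z/∂easting = −n_x/n_z = −0.045557887 and ∂z/∂northing = −n_y/n_z = 0.264404697.
Intercept c from P: 593 + 25938.38 − 1154689.42 = −1128158.04.
At (571248, 4369166): z = −26024.9 + 1155228.0 − 1128158.04 = 1045.1 m.

1045.1 m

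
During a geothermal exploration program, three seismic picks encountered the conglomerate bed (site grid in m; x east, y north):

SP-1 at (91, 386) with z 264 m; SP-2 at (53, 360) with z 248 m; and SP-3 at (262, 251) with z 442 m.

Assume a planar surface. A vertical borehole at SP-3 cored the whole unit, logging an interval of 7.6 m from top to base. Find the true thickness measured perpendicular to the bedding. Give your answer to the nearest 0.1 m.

Let the plane be z = a·x + b·y + c.
SP-2−SP-1: −38a − 26b = −16;  SP-3−SP-1: 171a − 135b = 178.
Solving gives a = 0.70886, b = −0.42063.
|∇z| = √(a²+b²) = 0.82426, so dip δ = arctan(0.82426) = 39.50°.
True thickness = vertical thickness × cos δ = 7.6 × cos 39.50° = 5.9 m.

5.9 m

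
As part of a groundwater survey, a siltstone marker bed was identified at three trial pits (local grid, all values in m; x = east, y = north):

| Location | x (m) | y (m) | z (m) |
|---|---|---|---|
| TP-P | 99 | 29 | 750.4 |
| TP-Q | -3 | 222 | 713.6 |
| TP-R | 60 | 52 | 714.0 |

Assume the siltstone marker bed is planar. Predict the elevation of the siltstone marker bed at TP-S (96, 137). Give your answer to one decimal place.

794.3 m

Let the plane be z = a·x + b·y + c.
TP-Q−TP-P: −102a + 193b = −36.8;  TP-R−TP-P: −39a + 23b = −36.4.
Solving gives a = 1.19259, b = 0.43961.
Then c = 750.4 − a·99 − b·29 = 619.59.
At (96, 137): z = 114.5 + 60.2 + 619.59 = 794.3 m.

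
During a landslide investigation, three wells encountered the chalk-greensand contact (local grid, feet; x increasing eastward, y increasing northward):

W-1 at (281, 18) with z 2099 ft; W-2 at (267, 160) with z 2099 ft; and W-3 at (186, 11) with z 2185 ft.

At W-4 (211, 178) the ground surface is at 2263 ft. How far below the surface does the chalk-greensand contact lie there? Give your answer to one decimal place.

Let the plane be z = a·x + b·y + c.
W-2−W-1: −14a + 142b = 0;  W-3−W-1: −95a − 7b = 86.
Solving gives a = −0.89873, b = −0.08861.
Then c = 2099 − a·281 − b·18 = 2353.14.
At (211, 178): z_contact = −189.63 − 15.77 + 2353.14 = 2147.73 ft.
Depth below ground = 2263 − 2147.73 = 115.3 ft.

115.3 ft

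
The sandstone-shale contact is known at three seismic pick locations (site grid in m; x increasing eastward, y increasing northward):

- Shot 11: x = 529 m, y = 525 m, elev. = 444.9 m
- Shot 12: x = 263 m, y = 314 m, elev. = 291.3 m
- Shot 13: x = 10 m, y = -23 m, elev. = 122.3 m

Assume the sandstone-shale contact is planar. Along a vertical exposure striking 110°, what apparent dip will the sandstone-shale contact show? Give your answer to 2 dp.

Let the plane be z = a·x + b·y + c.
Shot 12−Shot 11: −266a − 211b = −153.6;  Shot 13−Shot 11: −519a − 548b = −322.6.
Solving gives a = 0.44414, b = 0.16805.
Unit vector along 110° is (sin 110°, cos 110°) = (0.9397, -0.3420).
Slope in that direction = a·(0.9397) + b·(-0.3420) = 0.35988.
Apparent dip = arctan|0.35988| = 19.79° (true dip is 25.4°, so apparent ≤ true as expected).

19.79°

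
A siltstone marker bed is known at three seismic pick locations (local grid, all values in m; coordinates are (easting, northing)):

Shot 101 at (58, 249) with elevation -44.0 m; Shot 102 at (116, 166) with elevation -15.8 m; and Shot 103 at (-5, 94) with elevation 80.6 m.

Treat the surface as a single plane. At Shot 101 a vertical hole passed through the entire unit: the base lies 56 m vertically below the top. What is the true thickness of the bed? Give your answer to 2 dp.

Let the plane be z = a·E + b·N + c.
Shot 102−Shot 101: 58a − 83b = 28.2;  Shot 103−Shot 101: −63a − 155b = 124.6.
Solving gives a = −0.41992, b = −0.63320.
|∇z| = √(a²+b²) = 0.75978, so dip δ = arctan(0.75978) = 37.23°.
True thickness = vertical thickness × cos δ = 56 × cos 37.23° = 44.59 m.

44.59 m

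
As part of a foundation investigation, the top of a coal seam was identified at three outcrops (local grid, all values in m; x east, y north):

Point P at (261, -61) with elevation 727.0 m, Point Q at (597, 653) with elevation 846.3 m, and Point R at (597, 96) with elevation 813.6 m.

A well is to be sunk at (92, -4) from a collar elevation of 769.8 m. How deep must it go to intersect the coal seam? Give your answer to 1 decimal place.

78.4 m

Two edge vectors: Point P→Point Q = (336, 714, 119.3), Point P→Point R = (336, 157, 86.6).
Normal n = (Point P→Point Q) × (Point P→Point R) = (43102.3, 10987.2, -187152).
So ∂z/∂x = −n_x/n_z = 0.23031 and ∂z/∂y = −n_y/n_z = 0.05871.
Intercept c from Point P: 727 − 60.11 + 3.58 = 670.47.
At (92, -4): z_contact = 21.19 − 0.23 + 670.47 = 691.42 m.
Depth below ground = 769.8 − 691.42 = 78.4 m.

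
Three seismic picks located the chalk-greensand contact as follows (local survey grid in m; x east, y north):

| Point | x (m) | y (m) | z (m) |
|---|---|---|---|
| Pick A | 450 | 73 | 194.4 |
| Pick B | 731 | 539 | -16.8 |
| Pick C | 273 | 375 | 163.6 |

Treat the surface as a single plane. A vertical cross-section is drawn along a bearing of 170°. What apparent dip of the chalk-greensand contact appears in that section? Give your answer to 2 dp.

12.39°

Two edge vectors: Pick A→Pick B = (281, 466, -211.2), Pick A→Pick C = (-177, 302, -30.8).
Normal n = (Pick A→Pick B) × (Pick A→Pick C) = (49429.6, 46037.2, 167344).
So ∂z/∂x = −n_x/n_z = −0.29538 and ∂z/∂y = −n_y/n_z = −0.27511.
Unit vector along 170° is (sin 170°, cos 170°) = (0.1736, -0.9848).
Slope in that direction = a·(0.1736) + b·(-0.9848) = 0.21963.
Apparent dip = arctan|0.21963| = 12.39° (true dip is 22.0°, so apparent ≤ true as expected).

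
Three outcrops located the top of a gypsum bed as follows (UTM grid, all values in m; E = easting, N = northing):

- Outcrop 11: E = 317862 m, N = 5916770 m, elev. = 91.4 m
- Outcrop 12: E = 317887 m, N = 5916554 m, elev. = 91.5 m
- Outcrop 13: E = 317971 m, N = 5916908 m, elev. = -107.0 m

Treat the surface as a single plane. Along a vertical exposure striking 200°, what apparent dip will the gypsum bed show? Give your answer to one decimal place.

35.6°

Two edge vectors: Outcrop 11→Outcrop 12 = (25, -216, 0.1), Outcrop 11→Outcrop 13 = (109, 138, -198.4).
Normal n = (Outcrop 11→Outcrop 12) × (Outcrop 11→Outcrop 13) = (42840.6, 4970.9, 26994).
So ∂z/∂E = −n_x/n_z = −1.58704 and ∂z/∂N = −n_y/n_z = −0.18415.
Unit vector along 200° is (sin 200°, cos 200°) = (-0.3420, -0.9397).
Slope in that direction = a·(-0.3420) + b·(-0.9397) = 0.71584.
Apparent dip = arctan|0.71584| = 35.6° (true dip is 58.0°, so apparent ≤ true as expected).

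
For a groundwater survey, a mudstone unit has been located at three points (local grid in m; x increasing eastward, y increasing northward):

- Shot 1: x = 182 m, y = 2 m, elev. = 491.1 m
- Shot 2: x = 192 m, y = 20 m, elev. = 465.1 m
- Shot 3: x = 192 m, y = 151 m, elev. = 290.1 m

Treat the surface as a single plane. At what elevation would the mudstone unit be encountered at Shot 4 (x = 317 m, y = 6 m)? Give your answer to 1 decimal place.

459.4 m

Two edge vectors: Shot 1→Shot 2 = (10, 18, -26), Shot 1→Shot 3 = (10, 149, -201).
Normal n = (Shot 1→Shot 2) × (Shot 1→Shot 3) = (256, 1750, 1310).
So ∂z/∂x = −n_x/n_z = −0.19542 and ∂z/∂y = −n_y/n_z = −1.33588.
Intercept c from Shot 1: 491.1 + 35.57 + 2.67 = 529.34.
At (317, 6): z = −61.9 − 8.0 + 529.34 = 459.4 m.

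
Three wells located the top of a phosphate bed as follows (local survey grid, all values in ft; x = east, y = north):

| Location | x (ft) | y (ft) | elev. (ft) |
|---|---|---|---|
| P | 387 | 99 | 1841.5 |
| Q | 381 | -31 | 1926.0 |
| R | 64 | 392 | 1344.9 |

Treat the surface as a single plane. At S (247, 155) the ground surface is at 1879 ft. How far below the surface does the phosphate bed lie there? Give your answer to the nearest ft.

Let the plane be z = a·x + b·y + c.
Q−P: −6a − 130b = 84.5;  R−P: −323a + 293b = −496.6.
Solving gives a = 0.90974, b = −0.69199.
Then c = 1841.5 − a·387 − b·99 = 1557.94.
At (247, 155): z_contact = 224.7 − 107.3 + 1557.94 = 1675.4 ft.
Depth below ground = 1879 − 1675.4 = 204 ft.

204 ft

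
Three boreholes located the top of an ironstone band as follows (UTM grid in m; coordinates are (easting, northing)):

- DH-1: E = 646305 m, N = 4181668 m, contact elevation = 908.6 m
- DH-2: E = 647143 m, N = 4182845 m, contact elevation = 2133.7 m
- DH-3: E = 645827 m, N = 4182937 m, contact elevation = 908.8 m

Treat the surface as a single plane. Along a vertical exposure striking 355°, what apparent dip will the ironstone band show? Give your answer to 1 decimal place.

Let the plane be z = a·E + b·N + c.
DH-2−DH-1: 838a + 1177b = 1225.1;  DH-3−DH-1: −478a + 1269b = 0.2.
Solving gives a = 0.95596, b = 0.36024.
Unit vector along 355° is (sin 355°, cos 355°) = (-0.0872, 0.9962).
Slope in that direction = a·(-0.0872) + b·(0.9962) = 0.27555.
Apparent dip = arctan|0.27555| = 15.4° (true dip is 45.6°, so apparent ≤ true as expected).

15.4°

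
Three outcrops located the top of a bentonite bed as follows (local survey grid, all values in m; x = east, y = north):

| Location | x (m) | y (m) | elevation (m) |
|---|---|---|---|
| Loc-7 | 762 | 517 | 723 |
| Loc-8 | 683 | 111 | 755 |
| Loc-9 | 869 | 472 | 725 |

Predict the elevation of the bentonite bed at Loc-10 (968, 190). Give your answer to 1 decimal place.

745.2 m

Let the plane be z = a·x + b·y + c.
Loc-8−Loc-7: −79a − 406b = 32;  Loc-9−Loc-7: 107a − 45b = 2.
Solving gives a = −0.01336, b = −0.07622.
Then c = 723 − a·762 − b·517 = 772.59.
At (968, 190): z = −12.9 − 14.5 + 772.59 = 745.2 m.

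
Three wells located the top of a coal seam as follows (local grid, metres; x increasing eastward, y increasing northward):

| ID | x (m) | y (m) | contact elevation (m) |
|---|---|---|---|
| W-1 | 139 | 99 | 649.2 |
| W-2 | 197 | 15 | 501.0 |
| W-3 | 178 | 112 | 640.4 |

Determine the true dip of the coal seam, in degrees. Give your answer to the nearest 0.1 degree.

Let the plane be z = a·x + b·y + c.
W-2−W-1: 58a − 84b = −148.2;  W-3−W-1: 39a + 13b = −8.8.
Solving gives a = −0.66149, b = 1.30754.
Gradient magnitude |∇z| = √(a² + b²) = √(0.43757 + 1.70967) = 1.46535.
True dip = arctan(1.46535) = 55.7°, dipping toward SSE (azimuth ≈ 153°).

55.7°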